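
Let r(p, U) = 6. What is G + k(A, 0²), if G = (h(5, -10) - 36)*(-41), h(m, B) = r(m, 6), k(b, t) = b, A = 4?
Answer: 1234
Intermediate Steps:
h(m, B) = 6
G = 1230 (G = (6 - 36)*(-41) = -30*(-41) = 1230)
G + k(A, 0²) = 1230 + 4 = 1234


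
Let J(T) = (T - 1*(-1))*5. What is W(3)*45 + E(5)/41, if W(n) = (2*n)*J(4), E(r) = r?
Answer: 276755/41 ≈ 6750.1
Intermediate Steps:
J(T) = 5 + 5*T (J(T) = (T + 1)*5 = (1 + T)*5 = 5 + 5*T)
W(n) = 50*n (W(n) = (2*n)*(5 + 5*4) = (2*n)*(5 + 20) = (2*n)*25 = 50*n)
W(3)*45 + E(5)/41 = (50*3)*45 + 5/41 = 150*45 + 5*(1/41) = 6750 + 5/41 = 276755/41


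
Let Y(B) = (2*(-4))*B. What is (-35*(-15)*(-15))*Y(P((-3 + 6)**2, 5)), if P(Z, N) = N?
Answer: 315000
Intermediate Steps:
Y(B) = -8*B
(-35*(-15)*(-15))*Y(P((-3 + 6)**2, 5)) = (-35*(-15)*(-15))*(-8*5) = (525*(-15))*(-40) = -7875*(-40) = 315000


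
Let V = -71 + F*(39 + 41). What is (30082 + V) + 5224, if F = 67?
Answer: 40595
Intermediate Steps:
V = 5289 (V = -71 + 67*(39 + 41) = -71 + 67*80 = -71 + 5360 = 5289)
(30082 + V) + 5224 = (30082 + 5289) + 5224 = 35371 + 5224 = 40595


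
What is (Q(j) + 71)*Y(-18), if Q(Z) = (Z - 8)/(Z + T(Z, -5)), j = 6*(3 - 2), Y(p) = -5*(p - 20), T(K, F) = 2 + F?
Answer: 40090/3 ≈ 13363.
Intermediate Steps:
Y(p) = 100 - 5*p (Y(p) = -5*(-20 + p) = 100 - 5*p)
j = 6 (j = 6*1 = 6)
Q(Z) = (-8 + Z)/(-3 + Z) (Q(Z) = (Z - 8)/(Z + (2 - 5)) = (-8 + Z)/(Z - 3) = (-8 + Z)/(-3 + Z))
(Q(j) + 71)*Y(-18) = ((-8 + 6)/(-3 + 6) + 71)*(100 - 5*(-18)) = (-2/3 + 71)*(100 + 90) = ((⅓)*(-2) + 71)*190 = (-⅔ + 71)*190 = (211/3)*190 = 40090/3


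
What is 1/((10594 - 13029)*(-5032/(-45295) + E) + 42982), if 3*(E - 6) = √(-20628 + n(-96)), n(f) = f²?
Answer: 576540496619/170448995243770449 + 199829446235*I*√317/340897990487540898 ≈ 3.3825e-6 + 1.0437e-5*I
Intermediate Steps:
E = 6 + 2*I*√317 (E = 6 + √(-20628 + (-96)²)/3 = 6 + √(-20628 + 9216)/3 = 6 + √(-11412)/3 = 6 + (6*I*√317)/3 = 6 + 2*I*√317 ≈ 6.0 + 35.609*I)
1/((10594 - 13029)*(-5032/(-45295) + E) + 42982) = 1/((10594 - 13029)*(-5032/(-45295) + (6 + 2*I*√317)) + 42982) = 1/(-2435*(-5032*(-1/45295) + (6 + 2*I*√317)) + 42982) = 1/(-2435*(5032/45295 + (6 + 2*I*√317)) + 42982) = 1/(-2435*(276802/45295 + 2*I*√317) + 42982) = 1/((-134802574/9059 - 4870*I*√317) + 42982) = 1/(254571364/9059 - 4870*I*√317)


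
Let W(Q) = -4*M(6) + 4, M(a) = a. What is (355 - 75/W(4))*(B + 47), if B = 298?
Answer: 495075/4 ≈ 1.2377e+5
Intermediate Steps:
W(Q) = -20 (W(Q) = -4*6 + 4 = -24 + 4 = -20)
(355 - 75/W(4))*(B + 47) = (355 - 75/(-20))*(298 + 47) = (355 - 75*(-1/20))*345 = (355 + 15/4)*345 = (1435/4)*345 = 495075/4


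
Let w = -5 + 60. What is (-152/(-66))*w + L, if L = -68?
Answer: 176/3 ≈ 58.667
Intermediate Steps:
w = 55
(-152/(-66))*w + L = -152/(-66)*55 - 68 = -152*(-1/66)*55 - 68 = (76/33)*55 - 68 = 380/3 - 68 = 176/3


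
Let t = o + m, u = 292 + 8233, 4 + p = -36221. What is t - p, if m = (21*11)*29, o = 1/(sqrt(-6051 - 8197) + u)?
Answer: 3120140117177/72689873 - 2*I*sqrt(3562)/72689873 ≈ 42924.0 - 1.6421e-6*I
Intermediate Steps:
p = -36225 (p = -4 - 36221 = -36225)
u = 8525
o = 1/(8525 + 2*I*sqrt(3562)) (o = 1/(sqrt(-6051 - 8197) + 8525) = 1/(sqrt(-14248) + 8525) = 1/(2*I*sqrt(3562) + 8525) = 1/(8525 + 2*I*sqrt(3562)) ≈ 0.00011728 - 1.642e-6*I)
m = 6699 (m = 231*29 = 6699)
t = 486949467752/72689873 - 2*I*sqrt(3562)/72689873 (t = (8525/72689873 - 2*I*sqrt(3562)/72689873) + 6699 = 486949467752/72689873 - 2*I*sqrt(3562)/72689873 ≈ 6699.0 - 1.6421e-6*I)
t - p = (486949467752/72689873 - 2*I*sqrt(3562)/72689873) - 1*(-36225) = (486949467752/72689873 - 2*I*sqrt(3562)/72689873) + 36225 = 3120140117177/72689873 - 2*I*sqrt(3562)/72689873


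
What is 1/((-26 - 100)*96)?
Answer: -1/12096 ≈ -8.2672e-5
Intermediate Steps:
1/((-26 - 100)*96) = 1/(-126*96) = 1/(-12096) = -1/12096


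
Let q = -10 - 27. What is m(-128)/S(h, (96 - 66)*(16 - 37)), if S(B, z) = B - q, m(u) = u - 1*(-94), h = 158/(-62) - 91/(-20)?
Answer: -21080/24181 ≈ -0.87176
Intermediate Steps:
q = -37
h = 1241/620 (h = 158*(-1/62) - 91*(-1/20) = -79/31 + 91/20 = 1241/620 ≈ 2.0016)
m(u) = 94 + u (m(u) = u + 94 = 94 + u)
S(B, z) = 37 + B (S(B, z) = B - 1*(-37) = B + 37 = 37 + B)
m(-128)/S(h, (96 - 66)*(16 - 37)) = (94 - 128)/(37 + 1241/620) = -34/24181/620 = -34*620/24181 = -21080/24181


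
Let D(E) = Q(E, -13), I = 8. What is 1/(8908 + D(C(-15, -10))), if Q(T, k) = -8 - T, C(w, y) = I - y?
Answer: 1/8882 ≈ 0.00011259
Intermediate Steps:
C(w, y) = 8 - y
D(E) = -8 - E
1/(8908 + D(C(-15, -10))) = 1/(8908 + (-8 - (8 - 1*(-10)))) = 1/(8908 + (-8 - (8 + 10))) = 1/(8908 + (-8 - 1*18)) = 1/(8908 + (-8 - 18)) = 1/(8908 - 26) = 1/8882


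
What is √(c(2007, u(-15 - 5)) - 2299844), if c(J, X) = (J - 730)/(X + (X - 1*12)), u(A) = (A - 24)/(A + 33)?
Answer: I*√34231890757/122 ≈ 1516.5*I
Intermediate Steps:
u(A) = (-24 + A)/(33 + A)
c(J, X) = (-730 + J)/(-12 + 2*X) (c(J, X) = (-730 + J)/(X + (X - 12)) = (-730 + J)/(X + (-12 + X)) = (-730 + J)/(-12 + 2*X))
√(c(2007, u(-15 - 5)) - 2299844) = √((-730 + 2007)/(2*(-6 + (-24 + (-15 - 5))/(33 + (-15 - 5)))) - 2299844) = √((½)*1277/(-6 + (-24 - 20)/(33 - 20)) - 2299844) = √((½)*1277/(-6 - 44/13) - 2299844) = √((½)*1277/(-122/13) - 2299844) = √((½)*(-13/122)*1277 - 2299844) = √(-16601/244 - 2299844) = √(-561178537/244) = I*√34231890757/122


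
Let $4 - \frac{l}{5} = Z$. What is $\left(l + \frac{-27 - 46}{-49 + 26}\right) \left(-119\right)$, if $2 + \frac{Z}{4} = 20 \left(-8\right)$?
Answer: $- \frac{8931307}{23} \approx -3.8832 \cdot 10^{5}$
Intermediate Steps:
$Z = -648$ ($Z = -8 + 4 \cdot 20 \left(-8\right) = -8 + 4 \left(-160\right) = -8 - 640 = -648$)
$l = 3260$ ($l = 20 - -3240 = 20 + 3240 = 3260$)
$\left(l + \frac{-27 - 46}{-49 + 26}\right) \left(-119\right) = \left(3260 + \frac{-27 - 46}{-49 + 26}\right) \left(-119\right) = \left(3260 - \frac{73}{-23}\right) \left(-119\right) = \left(3260 - - \frac{73}{23}\right) \left(-119\right) = \left(3260 + \frac{73}{23}\right) \left(-119\right) = \frac{75053}{23} \left(-119\right) = - \frac{8931307}{23}$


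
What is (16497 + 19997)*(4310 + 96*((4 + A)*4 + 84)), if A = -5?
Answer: 437563060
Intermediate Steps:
(16497 + 19997)*(4310 + 96*((4 + A)*4 + 84)) = (16497 + 19997)*(4310 + 96*((4 - 5)*4 + 84)) = 36494*(4310 + 96*(-1*4 + 84)) = 36494*(4310 + 96*(-4 + 84)) = 36494*(4310 + 96*80) = 36494*(4310 + 7680) = 36494*11990 = 437563060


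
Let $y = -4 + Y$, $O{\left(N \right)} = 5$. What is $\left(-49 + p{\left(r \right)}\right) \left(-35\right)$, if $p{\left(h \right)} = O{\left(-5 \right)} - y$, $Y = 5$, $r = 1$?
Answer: $1575$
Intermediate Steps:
$y = 1$ ($y = -4 + 5 = 1$)
$p{\left(h \right)} = 4$ ($p{\left(h \right)} = 5 - 1 = 4$)
$\left(-49 + p{\left(r \right)}\right) \left(-35\right) = \left(-49 + 4\right) \left(-35\right) = \left(-45\right) \left(-35\right) = 1575$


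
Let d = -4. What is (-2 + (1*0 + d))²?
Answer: 36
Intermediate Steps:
(-2 + (1*0 + d))² = (-2 + (1*0 - 4))² = (-2 + (0 - 4))² = (-2 - 4)² = (-6)² = 36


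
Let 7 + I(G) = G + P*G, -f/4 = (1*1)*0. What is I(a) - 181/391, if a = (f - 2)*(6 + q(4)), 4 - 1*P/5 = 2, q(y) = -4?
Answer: -20122/391 ≈ -51.463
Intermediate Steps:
P = 10 (P = 20 - 5*2 = 20 - 10 = 10)
f = 0 (f = -4*1*1*0 = -4*0 = 0)
a = -4 (a = (0 - 2)*(6 - 4) = -2*2 = -4)
I(G) = -7 + 11*G (I(G) = -7 + (G + 10*G) = -7 + 11*G)
I(a) - 181/391 = (-7 + 11*(-4)) - 181/391 = (-7 - 44) - 181/391 = -51 - 1*181/391 = -51 - 181/391 = -20122/391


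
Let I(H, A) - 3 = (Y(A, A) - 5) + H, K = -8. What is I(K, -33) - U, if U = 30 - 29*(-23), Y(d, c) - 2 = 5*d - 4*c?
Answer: -738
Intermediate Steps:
Y(d, c) = 2 - 4*c + 5*d (Y(d, c) = 2 + (5*d - 4*c) = 2 + (-4*c + 5*d) = 2 - 4*c + 5*d)
I(H, A) = A + H (I(H, A) = 3 + (((2 - 4*A + 5*A) - 5) + H) = 3 + (((2 + A) - 5) + H) = 3 + ((-3 + A) + H) = 3 + (-3 + A + H) = A + H)
U = 697 (U = 30 + 667 = 697)
I(K, -33) - U = (-33 - 8) - 1*697 = -41 - 697 = -738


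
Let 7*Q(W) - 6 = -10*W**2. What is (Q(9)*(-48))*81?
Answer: 3125952/7 ≈ 4.4656e+5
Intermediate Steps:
Q(W) = 6/7 - 10*W**2/7 (Q(W) = 6/7 + (-10*W**2)/7 = 6/7 - 10*W**2/7)
(Q(9)*(-48))*81 = ((6/7 - 10/7*9**2)*(-48))*81 = ((6/7 - 10/7*81)*(-48))*81 = ((6/7 - 810/7)*(-48))*81 = -804/7*(-48)*81 = (38592/7)*81 = 3125952/7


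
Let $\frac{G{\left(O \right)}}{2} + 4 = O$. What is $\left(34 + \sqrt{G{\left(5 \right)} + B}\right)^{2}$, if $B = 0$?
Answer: $\left(34 + \sqrt{2}\right)^{2} \approx 1254.2$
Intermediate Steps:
$G{\left(O \right)} = -8 + 2 O$
$\left(34 + \sqrt{G{\left(5 \right)} + B}\right)^{2} = \left(34 + \sqrt{\left(-8 + 2 \cdot 5\right) + 0}\right)^{2} = \left(34 + \sqrt{\left(-8 + 10\right) + 0}\right)^{2} = \left(34 + \sqrt{2 + 0}\right)^{2} = \left(34 + \sqrt{2}\right)^{2}$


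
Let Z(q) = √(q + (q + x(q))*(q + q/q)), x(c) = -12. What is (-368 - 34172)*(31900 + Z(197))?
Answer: -1101826000 - 34540*√36827 ≈ -1.1085e+9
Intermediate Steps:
Z(q) = √(q + (1 + q)*(-12 + q)) (Z(q) = √(q + (q - 12)*(q + q/q)) = √(q + (-12 + q)*(q + 1)) = √(q + (-12 + q)*(1 + q)) = √(q + (1 + q)*(-12 + q)))
(-368 - 34172)*(31900 + Z(197)) = (-368 - 34172)*(31900 + √(-12 + 197² - 10*197)) = -34540*(31900 + √(-12 + 38809 - 1970)) = -34540*(31900 + √36827) = -1101826000 - 34540*√36827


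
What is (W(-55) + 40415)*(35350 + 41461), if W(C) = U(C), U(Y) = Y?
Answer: 3100091960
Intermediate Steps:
W(C) = C
(W(-55) + 40415)*(35350 + 41461) = (-55 + 40415)*(35350 + 41461) = 40360*76811 = 3100091960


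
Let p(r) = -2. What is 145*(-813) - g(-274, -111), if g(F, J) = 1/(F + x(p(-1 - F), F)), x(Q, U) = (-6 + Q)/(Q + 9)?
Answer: -227046503/1926 ≈ -1.1789e+5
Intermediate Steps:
x(Q, U) = (-6 + Q)/(9 + Q)
g(F, J) = 1/(-8/7 + F) (g(F, J) = 1/(F + (-6 - 2)/(9 - 2)) = 1/(F - 8/7) = 1/(-8/7 + F))
145*(-813) - g(-274, -111) = 145*(-813) - 7/(-8 + 7*(-274)) = -117885 - 7/(-8 - 1918) = -117885 - 7/(-1926) = -117885 - 7*(-1)/1926 = -117885 - 1*(-7/1926) = -117885 + 7/1926 = -227046503/1926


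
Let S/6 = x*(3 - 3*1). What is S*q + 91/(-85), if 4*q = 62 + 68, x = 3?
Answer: -91/85 ≈ -1.0706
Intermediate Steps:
S = 0 (S = 6*(3*(3 - 3*1)) = 6*(3*(3 - 3)) = 6*(3*0) = 6*0 = 0)
q = 65/2 (q = (62 + 68)/4 = (¼)*130 = 65/2 ≈ 32.500)
S*q + 91/(-85) = 0*(65/2) + 91/(-85) = 0 + 91*(-1/85) = 0 - 91/85 = -91/85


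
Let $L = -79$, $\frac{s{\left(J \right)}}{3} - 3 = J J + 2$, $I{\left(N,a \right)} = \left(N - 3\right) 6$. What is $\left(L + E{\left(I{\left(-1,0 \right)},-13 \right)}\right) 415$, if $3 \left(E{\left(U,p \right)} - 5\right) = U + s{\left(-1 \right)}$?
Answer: $-31540$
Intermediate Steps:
$I{\left(N,a \right)} = -18 + 6 N$ ($I{\left(N,a \right)} = \left(-3 + N\right) 6 = -18 + 6 N$)
$s{\left(J \right)} = 15 + 3 J^{2}$ ($s{\left(J \right)} = 9 + 3 \left(J J + 2\right) = 9 + 3 \left(J^{2} + 2\right) = 9 + 3 \left(2 + J^{2}\right) = 9 + \left(6 + 3 J^{2}\right) = 15 + 3 J^{2}$)
$E{\left(U,p \right)} = 11 + \frac{U}{3}$ ($E{\left(U,p \right)} = 5 + \frac{U + \left(15 + 3 \left(-1\right)^{2}\right)}{3} = 5 + \frac{U + \left(15 + 3 \cdot 1\right)}{3} = 5 + \frac{U + \left(15 + 3\right)}{3} = 5 + \frac{U + 18}{3} = 5 + \frac{18 + U}{3} = 5 + \left(6 + \frac{U}{3}\right) = 11 + \frac{U}{3}$)
$\left(L + E{\left(I{\left(-1,0 \right)},-13 \right)}\right) 415 = \left(-79 + \left(11 + \frac{-18 + 6 \left(-1\right)}{3}\right)\right) 415 = \left(-79 + \left(11 + \frac{-18 - 6}{3}\right)\right) 415 = \left(-79 + \left(11 + \frac{1}{3} \left(-24\right)\right)\right) 415 = \left(-79 + \left(11 - 8\right)\right) 415 = \left(-79 + 3\right) 415 = \left(-76\right) 415 = -31540$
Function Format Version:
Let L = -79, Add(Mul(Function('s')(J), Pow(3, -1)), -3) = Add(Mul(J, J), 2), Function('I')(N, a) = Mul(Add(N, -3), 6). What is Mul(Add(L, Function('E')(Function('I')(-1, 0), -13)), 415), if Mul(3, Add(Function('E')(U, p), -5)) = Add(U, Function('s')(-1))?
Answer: -31540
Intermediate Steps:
Function('I')(N, a) = Add(-18, Mul(6, N)) (Function('I')(N, a) = Mul(Add(-3, N), 6) = Add(-18, Mul(6, N)))
Function('s')(J) = Add(15, Mul(3, Pow(J, 2))) (Function('s')(J) = Add(9, Mul(3, Add(Mul(J, J), 2))) = Add(9, Mul(3, Add(Pow(J, 2), 2))) = Add(9, Mul(3, Add(2, Pow(J, 2)))) = Add(9, Add(6, Mul(3, Pow(J, 2)))) = Add(15, Mul(3, Pow(J, 2))))
Function('E')(U, p) = Add(11, Mul(Rational(1, 3), U)) (Function('E')(U, p) = Add(5, Mul(Rational(1, 3), Add(U, Add(15, Mul(3, Pow(-1, 2)))))) = Add(5, Mul(Rational(1, 3), Add(U, Add(15, Mul(3, 1))))) = Add(5, Mul(Rational(1, 3), Add(U, Add(15, 3)))) = Add(5, Mul(Rational(1, 3), Add(U, 18))) = Add(5, Mul(Rational(1, 3), Add(18, U))) = Add(5, Add(6, Mul(Rational(1, 3), U))) = Add(11, Mul(Rational(1, 3), U)))
Mul(Add(L, Function('E')(Function('I')(-1, 0), -13)), 415) = Mul(Add(-79, Add(11, Mul(Rational(1, 3), Add(-18, Mul(6, -1))))), 415) = Mul(Add(-79, Add(11, Mul(Rational(1, 3), Add(-18, -6)))), 415) = Mul(Add(-79, Add(11, Mul(Rational(1, 3), -24))), 415) = Mul(Add(-79, Add(11, -8)), 415) = Mul(Add(-79, 3), 415) = Mul(-76, 415) = -31540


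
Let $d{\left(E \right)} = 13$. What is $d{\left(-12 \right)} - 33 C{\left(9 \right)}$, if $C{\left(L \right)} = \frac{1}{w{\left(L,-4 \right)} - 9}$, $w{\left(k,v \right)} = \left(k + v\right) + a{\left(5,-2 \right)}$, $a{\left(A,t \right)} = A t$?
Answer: $\frac{215}{14} \approx 15.357$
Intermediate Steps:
$w{\left(k,v \right)} = -10 + k + v$ ($w{\left(k,v \right)} = \left(k + v\right) + 5 \left(-2\right) = \left(k + v\right) - 10 = -10 + k + v$)
$C{\left(L \right)} = \frac{1}{-23 + L}$ ($C{\left(L \right)} = \frac{1}{\left(-10 + L - 4\right) - 9} = \frac{1}{\left(-14 + L\right) - 9} = \frac{1}{-23 + L}$)
$d{\left(-12 \right)} - 33 C{\left(9 \right)} = 13 - \frac{33}{-23 + 9} = 13 - \frac{33}{-14} = 13 - - \frac{33}{14} = 13 + \frac{33}{14} = \frac{215}{14}$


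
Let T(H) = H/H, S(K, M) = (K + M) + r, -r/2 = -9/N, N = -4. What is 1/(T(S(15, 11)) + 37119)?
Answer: 1/37120 ≈ 2.6940e-5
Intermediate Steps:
r = -9/2 (r = -(-18)/(-4) = -(-18)*(-1)/4 = -2*9/4 = -9/2 ≈ -4.5000)
S(K, M) = -9/2 + K + M (S(K, M) = (K + M) - 9/2 = -9/2 + K + M)
T(H) = 1
1/(T(S(15, 11)) + 37119) = 1/(1 + 37119) = 1/37120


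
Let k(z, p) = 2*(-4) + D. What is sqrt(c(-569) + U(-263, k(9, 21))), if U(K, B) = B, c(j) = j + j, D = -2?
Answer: 2*I*sqrt(287) ≈ 33.882*I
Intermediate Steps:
c(j) = 2*j
k(z, p) = -10 (k(z, p) = 2*(-4) - 2 = -8 - 2 = -10)
sqrt(c(-569) + U(-263, k(9, 21))) = sqrt(2*(-569) - 10) = sqrt(-1138 - 10) = sqrt(-1148) = 2*I*sqrt(287)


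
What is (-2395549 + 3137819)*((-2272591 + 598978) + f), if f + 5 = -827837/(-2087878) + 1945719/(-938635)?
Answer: -243456034465542170231229/195975536653 ≈ -1.2423e+12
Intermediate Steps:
f = -13084163944437/1959755366530 (f = -5 + (-827837/(-2087878) + 1945719/(-938635)) = -5 + (-827837*(-1/2087878) + 1945719*(-1/938635)) = -5 + (827837/2087878 - 1945719/938635) = -5 - 3285387111787/1959755366530 = -13084163944437/1959755366530 ≈ -6.6764)
(-2395549 + 3137819)*((-2272591 + 598978) + f) = (-2395549 + 3137819)*((-2272591 + 598978) - 13084163944437/1959755366530) = 742270*(-1673613 - 13084163944437/1959755366530) = 742270*(-3279885142408317327/1959755366530) = -243456034465542170231229/195975536653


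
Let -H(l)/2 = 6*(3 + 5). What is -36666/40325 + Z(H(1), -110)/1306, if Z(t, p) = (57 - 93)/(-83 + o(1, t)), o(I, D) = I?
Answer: -981295893/1079621225 ≈ -0.90893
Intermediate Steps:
H(l) = -96 (H(l) = -12*(3 + 5) = -12*8 = -2*48 = -96)
Z(t, p) = 18/41 (Z(t, p) = (57 - 93)/(-83 + 1) = -36/(-82) = -36*(-1/82) = 18/41)
-36666/40325 + Z(H(1), -110)/1306 = -36666/40325 + (18/41)/1306 = -36666*1/40325 + (18/41)*(1/1306) = -36666/40325 + 9/26773 = -981295893/1079621225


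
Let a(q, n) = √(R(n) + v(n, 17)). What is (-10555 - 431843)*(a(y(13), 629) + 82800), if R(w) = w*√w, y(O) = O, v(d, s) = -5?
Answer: -36630554400 - 442398*√(-5 + 629*√629) ≈ -3.6686e+10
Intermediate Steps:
R(w) = w^(3/2)
a(q, n) = √(-5 + n^(3/2)) (a(q, n) = √(n^(3/2) - 5) = √(-5 + n^(3/2)))
(-10555 - 431843)*(a(y(13), 629) + 82800) = (-10555 - 431843)*(√(-5 + 629^(3/2)) + 82800) = -442398*(√(-5 + 629*√629) + 82800) = -442398*(82800 + √(-5 + 629*√629)) = -36630554400 - 442398*√(-5 + 629*√629)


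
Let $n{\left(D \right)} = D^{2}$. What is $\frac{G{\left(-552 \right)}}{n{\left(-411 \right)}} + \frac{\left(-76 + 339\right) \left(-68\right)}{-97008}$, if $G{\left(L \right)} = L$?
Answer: $\frac{82428743}{455185788} \approx 0.18109$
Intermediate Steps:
$\frac{G{\left(-552 \right)}}{n{\left(-411 \right)}} + \frac{\left(-76 + 339\right) \left(-68\right)}{-97008} = - \frac{552}{\left(-411\right)^{2}} + \frac{\left(-76 + 339\right) \left(-68\right)}{-97008} = - \frac{552}{168921} + 263 \left(-68\right) \left(- \frac{1}{97008}\right) = \left(-552\right) \frac{1}{168921} - - \frac{4471}{24252} = - \frac{184}{56307} + \frac{4471}{24252} = \frac{82428743}{455185788}$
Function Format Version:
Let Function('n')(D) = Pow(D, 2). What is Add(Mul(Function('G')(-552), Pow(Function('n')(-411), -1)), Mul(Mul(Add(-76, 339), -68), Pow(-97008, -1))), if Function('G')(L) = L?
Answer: Rational(82428743, 455185788) ≈ 0.18109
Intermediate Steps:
Add(Mul(Function('G')(-552), Pow(Function('n')(-411), -1)), Mul(Mul(Add(-76, 339), -68), Pow(-97008, -1))) = Add(Mul(-552, Pow(Pow(-411, 2), -1)), Mul(Mul(Add(-76, 339), -68), Pow(-97008, -1))) = Add(Mul(-552, Pow(168921, -1)), Mul(Mul(263, -68), Rational(-1, 97008))) = Add(Mul(-552, Rational(1, 168921)), Mul(-17884, Rational(-1, 97008))) = Add(Rational(-184, 56307), Rational(4471, 24252)) = Rational(82428743, 455185788)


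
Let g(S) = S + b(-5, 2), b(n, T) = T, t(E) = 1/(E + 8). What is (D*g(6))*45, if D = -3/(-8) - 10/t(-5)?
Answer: -10665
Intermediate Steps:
t(E) = 1/(8 + E)
g(S) = 2 + S (g(S) = S + 2 = 2 + S)
D = -237/8 (D = -3/(-8) - 10/(1/(8 - 5)) = -3*(-⅛) - 10/(1/3) = 3/8 - 10/⅓ = 3/8 - 10*3 = 3/8 - 30 = -237/8 ≈ -29.625)
(D*g(6))*45 = -237*(2 + 6)/8*45 = -237/8*8*45 = -237*45 = -10665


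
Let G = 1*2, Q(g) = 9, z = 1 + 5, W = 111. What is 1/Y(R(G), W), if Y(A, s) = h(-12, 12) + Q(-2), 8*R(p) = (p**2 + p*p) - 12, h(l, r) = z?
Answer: 1/15 ≈ 0.066667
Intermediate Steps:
z = 6
h(l, r) = 6
G = 2
R(p) = -3/2 + p**2/4 (R(p) = ((p**2 + p*p) - 12)/8 = ((p**2 + p**2) - 12)/8 = (2*p**2 - 12)/8 = (-12 + 2*p**2)/8 = -3/2 + p**2/4)
Y(A, s) = 15 (Y(A, s) = 6 + 9 = 15)
1/Y(R(G), W) = 1/15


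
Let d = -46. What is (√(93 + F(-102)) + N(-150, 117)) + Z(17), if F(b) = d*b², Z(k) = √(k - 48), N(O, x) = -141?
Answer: -141 + I*√31 + I*√478491 ≈ -141.0 + 697.3*I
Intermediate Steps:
Z(k) = √(-48 + k)
F(b) = -46*b²
(√(93 + F(-102)) + N(-150, 117)) + Z(17) = (√(93 - 46*(-102)²) - 141) + √(-48 + 17) = (√(93 - 46*10404) - 141) + √(-31) = (√(93 - 478584) - 141) + I*√31 = (√(-478491) - 141) + I*√31 = (I*√478491 - 141) + I*√31 = (-141 + I*√478491) + I*√31 = -141 + I*√31 + I*√478491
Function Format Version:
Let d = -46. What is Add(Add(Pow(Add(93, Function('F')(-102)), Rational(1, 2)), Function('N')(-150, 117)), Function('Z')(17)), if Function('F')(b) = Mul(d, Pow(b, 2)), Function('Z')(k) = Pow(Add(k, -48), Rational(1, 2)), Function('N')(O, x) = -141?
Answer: Add(-141, Mul(I, Pow(31, Rational(1, 2))), Mul(I, Pow(478491, Rational(1, 2)))) ≈ Add(-141.00, Mul(697.30, I))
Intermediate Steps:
Function('Z')(k) = Pow(Add(-48, k), Rational(1, 2))
Function('F')(b) = Mul(-46, Pow(b, 2))
Add(Add(Pow(Add(93, Function('F')(-102)), Rational(1, 2)), Function('N')(-150, 117)), Function('Z')(17)) = Add(Add(Pow(Add(93, Mul(-46, Pow(-102, 2))), Rational(1, 2)), -141), Pow(Add(-48, 17), Rational(1, 2))) = Add(Add(Pow(Add(93, Mul(-46, 10404)), Rational(1, 2)), -141), Pow(-31, Rational(1, 2))) = Add(Add(Pow(Add(93, -478584), Rational(1, 2)), -141), Mul(I, Pow(31, Rational(1, 2)))) = Add(Add(Pow(-478491, Rational(1, 2)), -141), Mul(I, Pow(31, Rational(1, 2)))) = Add(Add(Mul(I, Pow(478491, Rational(1, 2))), -141), Mul(I, Pow(31, Rational(1, 2)))) = Add(Add(-141, Mul(I, Pow(478491, Rational(1, 2)))), Mul(I, Pow(31, Rational(1, 2)))) = Add(-141, Mul(I, Pow(31, Rational(1, 2))), Mul(I, Pow(478491, Rational(1, 2))))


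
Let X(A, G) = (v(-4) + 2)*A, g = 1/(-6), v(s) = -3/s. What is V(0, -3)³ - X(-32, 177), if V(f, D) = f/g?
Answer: 88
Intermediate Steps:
g = -⅙ ≈ -0.16667
V(f, D) = -6*f (V(f, D) = f/(-⅙) = f*(-6) = -6*f)
X(A, G) = 11*A/4 (X(A, G) = (-3/(-4) + 2)*A = (-3*(-¼) + 2)*A = (¾ + 2)*A = 11*A/4)
V(0, -3)³ - X(-32, 177) = (-6*0)³ - 11*(-32)/4 = 0³ - 1*(-88) = 0 + 88 = 88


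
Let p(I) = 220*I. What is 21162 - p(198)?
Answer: -22398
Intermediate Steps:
21162 - p(198) = 21162 - 220*198 = 21162 - 1*43560 = 21162 - 43560 = -22398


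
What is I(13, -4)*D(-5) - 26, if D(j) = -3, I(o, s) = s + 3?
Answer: -23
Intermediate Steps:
I(o, s) = 3 + s
I(13, -4)*D(-5) - 26 = (3 - 4)*(-3) - 26 = -1*(-3) - 26 = 3 - 26 = -23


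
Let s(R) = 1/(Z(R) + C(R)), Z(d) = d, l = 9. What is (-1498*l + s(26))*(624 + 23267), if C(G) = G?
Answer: -16749096133/52 ≈ -3.2210e+8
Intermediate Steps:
s(R) = 1/(2*R) (s(R) = 1/(R + R) = 1/(2*R))
(-1498*l + s(26))*(624 + 23267) = (-1498*9 + (1/2)/26)*(624 + 23267) = (-13482 + (1/2)*(1/26))*23891 = (-13482 + 1/52)*23891 = -701063/52*23891 = -16749096133/52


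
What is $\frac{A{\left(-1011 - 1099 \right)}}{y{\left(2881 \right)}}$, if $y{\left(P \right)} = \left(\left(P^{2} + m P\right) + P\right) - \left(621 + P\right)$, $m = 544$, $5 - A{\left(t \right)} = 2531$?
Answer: $- \frac{1263}{4933402} \approx -0.00025601$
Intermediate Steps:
$A{\left(t \right)} = -2526$ ($A{\left(t \right)} = 5 - 2531 = -2526$)
$y{\left(P \right)} = -621 + P^{2} + 544 P$ ($y{\left(P \right)} = \left(\left(P^{2} + 544 P\right) + P\right) - \left(621 + P\right) = \left(P^{2} + 545 P\right) - \left(621 + P\right) = -621 + P^{2} + 544 P$)
$\frac{A{\left(-1011 - 1099 \right)}}{y{\left(2881 \right)}} = - \frac{2526}{-621 + 2881^{2} + 544 \cdot 2881} = - \frac{2526}{-621 + 8300161 + 1567264} = - \frac{2526}{9866804} = \left(-2526\right) \frac{1}{9866804} = - \frac{1263}{4933402}$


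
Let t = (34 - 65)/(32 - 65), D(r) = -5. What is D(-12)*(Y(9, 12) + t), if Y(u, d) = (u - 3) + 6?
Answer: -2135/33 ≈ -64.697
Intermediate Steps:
Y(u, d) = 3 + u (Y(u, d) = (-3 + u) + 6 = 3 + u)
t = 31/33 (t = -31/(-33) = -31*(-1/33) = 31/33 ≈ 0.93939)
D(-12)*(Y(9, 12) + t) = -5*((3 + 9) + 31/33) = -5*(12 + 31/33) = -5*427/33 = -2135/33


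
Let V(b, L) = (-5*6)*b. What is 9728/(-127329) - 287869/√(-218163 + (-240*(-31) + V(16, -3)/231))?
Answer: -9728/127329 + 287869*I*√1249388987/16225831 ≈ -0.076401 + 627.1*I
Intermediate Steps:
V(b, L) = -30*b
9728/(-127329) - 287869/√(-218163 + (-240*(-31) + V(16, -3)/231)) = 9728/(-127329) - 287869/√(-218163 + (-240*(-31) - 30*16/231)) = 9728*(-1/127329) - 287869/√(-218163 + (7440 - 480*1/231)) = -9728/127329 - 287869/√(-218163 + (7440 - 160/77)) = -9728/127329 - 287869/√(-218163 + 572720/77) = -9728/127329 - 287869*(-I*√1249388987/16225831) = -9728/127329 - (-287869)*I*√1249388987/16225831 = -9728/127329 + 287869*I*√1249388987/16225831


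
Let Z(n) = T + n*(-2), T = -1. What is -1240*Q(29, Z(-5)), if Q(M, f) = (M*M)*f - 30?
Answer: -9348360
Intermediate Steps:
Z(n) = -1 - 2*n (Z(n) = -1 + n*(-2) = -1 - 2*n)
Q(M, f) = -30 + f*M² (Q(M, f) = M²*f - 30 = f*M² - 30 = -30 + f*M²)
-1240*Q(29, Z(-5)) = -1240*(-30 + (-1 - 2*(-5))*29²) = -1240*(-30 + (-1 + 10)*841) = -1240*(-30 + 9*841) = -1240*(-30 + 7569) = -1240*7539 = -9348360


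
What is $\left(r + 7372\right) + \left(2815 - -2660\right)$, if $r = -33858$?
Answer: $-21011$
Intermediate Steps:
$\left(r + 7372\right) + \left(2815 - -2660\right) = \left(-33858 + 7372\right) + \left(2815 - -2660\right) = -26486 + \left(2815 + 2660\right) = -26486 + 5475 = -21011$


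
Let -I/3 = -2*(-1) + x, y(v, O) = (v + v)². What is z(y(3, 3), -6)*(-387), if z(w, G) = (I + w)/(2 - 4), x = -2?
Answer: 6966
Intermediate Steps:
y(v, O) = 4*v² (y(v, O) = (2*v)² = 4*v²)
I = 0 (I = -3*(-2*(-1) - 2) = -3*(2 - 2) = -3*0 = 0)
z(w, G) = -w/2 (z(w, G) = (0 + w)/(2 - 4) = w/(-2) = w*(-½) = -w/2)
z(y(3, 3), -6)*(-387) = -2*3²*(-387) = -2*9*(-387) = -½*36*(-387) = -18*(-387) = 6966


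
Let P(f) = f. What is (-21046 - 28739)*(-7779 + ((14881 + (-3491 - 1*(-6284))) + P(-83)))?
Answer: -488490420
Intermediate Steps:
(-21046 - 28739)*(-7779 + ((14881 + (-3491 - 1*(-6284))) + P(-83))) = (-21046 - 28739)*(-7779 + ((14881 + (-3491 - 1*(-6284))) - 83)) = -49785*(-7779 + ((14881 + (-3491 + 6284)) - 83)) = -49785*(-7779 + ((14881 + 2793) - 83)) = -49785*(-7779 + (17674 - 83)) = -49785*(-7779 + 17591) = -49785*9812 = -488490420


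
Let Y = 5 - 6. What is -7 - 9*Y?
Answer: 2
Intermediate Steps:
Y = -1
-7 - 9*Y = -7 - 9*(-1) = -7 + 9 = 2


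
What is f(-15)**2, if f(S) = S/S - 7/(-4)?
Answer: 121/16 ≈ 7.5625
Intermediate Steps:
f(S) = 11/4 (f(S) = 1 - 7*(-1/4) = 1 + 7/4 = 11/4)
f(-15)**2 = (11/4)**2 = 121/16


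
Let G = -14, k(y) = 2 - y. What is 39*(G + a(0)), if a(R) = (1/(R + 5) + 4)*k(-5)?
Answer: 3003/5 ≈ 600.60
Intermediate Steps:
a(R) = 28 + 7/(5 + R) (a(R) = (1/(R + 5) + 4)*(2 - 1*(-5)) = (1/(5 + R) + 4)*(2 + 5) = (4 + 1/(5 + R))*7 = 28 + 7/(5 + R))
39*(G + a(0)) = 39*(-14 + 7*(21 + 4*0)/(5 + 0)) = 39*(-14 + 7*(21 + 0)/5) = 39*(-14 + 7*(1/5)*21) = 39*(-14 + 147/5) = 39*(77/5) = 3003/5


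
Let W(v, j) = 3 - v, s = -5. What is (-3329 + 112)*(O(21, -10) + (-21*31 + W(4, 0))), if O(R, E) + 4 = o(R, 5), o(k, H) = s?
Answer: 2126437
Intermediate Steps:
o(k, H) = -5
O(R, E) = -9 (O(R, E) = -4 - 5 = -9)
(-3329 + 112)*(O(21, -10) + (-21*31 + W(4, 0))) = (-3329 + 112)*(-9 + (-21*31 + (3 - 1*4))) = -3217*(-9 + (-651 + (3 - 4))) = -3217*(-9 + (-651 - 1)) = -3217*(-9 - 652) = -3217*(-661) = 2126437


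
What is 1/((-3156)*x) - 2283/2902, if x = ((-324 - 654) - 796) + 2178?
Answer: -1455441347/1850059824 ≈ -0.78670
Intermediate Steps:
x = 404 (x = (-978 - 796) + 2178 = -1774 + 2178 = 404)
1/((-3156)*x) - 2283/2902 = 1/(-3156*404) - 2283/2902 = -1/3156*1/404 - 2283*1/2902 = -1/1275024 - 2283/2902 = -1455441347/1850059824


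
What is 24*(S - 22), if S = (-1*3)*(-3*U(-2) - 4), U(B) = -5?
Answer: -1320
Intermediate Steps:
S = -33 (S = (-1*3)*(-3*(-5) - 4) = -3*(15 - 4) = -3*11 = -33)
24*(S - 22) = 24*(-33 - 22) = 24*(-55) = -1320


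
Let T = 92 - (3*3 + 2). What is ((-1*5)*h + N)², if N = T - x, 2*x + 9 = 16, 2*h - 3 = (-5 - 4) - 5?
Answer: 11025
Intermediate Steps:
h = -11/2 (h = 3/2 + ((-5 - 4) - 5)/2 = 3/2 + (-9 - 5)/2 = 3/2 + (½)*(-14) = 3/2 - 7 = -11/2 ≈ -5.5000)
x = 7/2 (x = -9/2 + (½)*16 = -9/2 + 8 = 7/2 ≈ 3.5000)
T = 81 (T = 92 - (9 + 2) = 92 - 1*11 = 92 - 11 = 81)
N = 155/2 (N = 81 - 1*7/2 = 81 - 7/2 = 155/2 ≈ 77.500)
((-1*5)*h + N)² = (-1*5*(-11/2) + 155/2)² = (-5*(-11/2) + 155/2)² = (55/2 + 155/2)² = 105² = 11025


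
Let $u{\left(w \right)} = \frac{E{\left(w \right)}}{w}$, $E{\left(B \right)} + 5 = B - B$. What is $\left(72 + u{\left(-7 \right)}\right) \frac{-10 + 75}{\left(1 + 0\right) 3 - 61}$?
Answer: $- \frac{33085}{406} \approx -81.49$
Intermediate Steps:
$E{\left(B \right)} = -5$ ($E{\left(B \right)} = -5 + \left(B - B\right) = -5 + 0 = -5$)
$u{\left(w \right)} = - \frac{5}{w}$
$\left(72 + u{\left(-7 \right)}\right) \frac{-10 + 75}{\left(1 + 0\right) 3 - 61} = \left(72 - \frac{5}{-7}\right) \frac{-10 + 75}{\left(1 + 0\right) 3 - 61} = \left(72 - - \frac{5}{7}\right) \frac{65}{1 \cdot 3 - 61} = \left(72 + \frac{5}{7}\right) \frac{65}{3 - 61} = \frac{509 \frac{65}{-58}}{7} = \frac{509 \cdot 65 \left(- \frac{1}{58}\right)}{7} = \frac{509}{7} \left(- \frac{65}{58}\right) = - \frac{33085}{406}$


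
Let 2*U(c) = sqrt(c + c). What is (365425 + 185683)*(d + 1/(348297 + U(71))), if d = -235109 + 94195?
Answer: -18841710273281495624912/242621600347 - 551108*sqrt(142)/242621600347 ≈ -7.7659e+10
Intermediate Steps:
d = -140914
U(c) = sqrt(2)*sqrt(c)/2 (U(c) = sqrt(c + c)/2 = sqrt(2*c)/2 = (sqrt(2)*sqrt(c))/2 = sqrt(2)*sqrt(c)/2)
(365425 + 185683)*(d + 1/(348297 + U(71))) = (365425 + 185683)*(-140914 + 1/(348297 + sqrt(2)*sqrt(71)/2)) = 551108*(-140914 + 1/(348297 + sqrt(142)/2)) = -77658832712 + 551108/(348297 + sqrt(142)/2)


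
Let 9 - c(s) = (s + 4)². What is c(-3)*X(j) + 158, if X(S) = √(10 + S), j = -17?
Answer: 158 + 8*I*√7 ≈ 158.0 + 21.166*I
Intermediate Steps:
c(s) = 9 - (4 + s)² (c(s) = 9 - (s + 4)² = 9 - (4 + s)²)
c(-3)*X(j) + 158 = (9 - (4 - 3)²)*√(10 - 17) + 158 = (9 - 1*1²)*√(-7) + 158 = (9 - 1*1)*(I*√7) + 158 = (9 - 1)*(I*√7) + 158 = 8*(I*√7) + 158 = 8*I*√7 + 158 = 158 + 8*I*√7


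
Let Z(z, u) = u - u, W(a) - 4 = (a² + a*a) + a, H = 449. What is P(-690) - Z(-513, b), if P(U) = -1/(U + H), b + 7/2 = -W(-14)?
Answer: 1/241 ≈ 0.0041494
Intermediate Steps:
W(a) = 4 + a + 2*a² (W(a) = 4 + ((a² + a*a) + a) = 4 + ((a² + a²) + a) = 4 + (2*a² + a) = 4 + (a + 2*a²) = 4 + a + 2*a²)
b = -771/2 (b = -7/2 - (4 - 14 + 2*(-14)²) = -7/2 - (4 - 14 + 2*196) = -7/2 - (4 - 14 + 392) = -7/2 - 1*382 = -7/2 - 382 = -771/2 ≈ -385.50)
P(U) = -1/(449 + U) (P(U) = -1/(U + 449) = -1/(449 + U))
Z(z, u) = 0
P(-690) - Z(-513, b) = -1/(449 - 690) - 1*0 = -1/(-241) + 0 = -1*(-1/241) + 0 = 1/241 + 0 = 1/241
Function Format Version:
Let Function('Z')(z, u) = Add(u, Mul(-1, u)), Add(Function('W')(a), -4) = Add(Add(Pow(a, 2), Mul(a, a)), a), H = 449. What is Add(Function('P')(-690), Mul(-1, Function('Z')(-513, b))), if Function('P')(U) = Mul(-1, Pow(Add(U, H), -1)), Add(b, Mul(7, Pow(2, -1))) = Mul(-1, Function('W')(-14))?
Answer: Rational(1, 241) ≈ 0.0041494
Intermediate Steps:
Function('W')(a) = Add(4, a, Mul(2, Pow(a, 2))) (Function('W')(a) = Add(4, Add(Add(Pow(a, 2), Mul(a, a)), a)) = Add(4, Add(Add(Pow(a, 2), Pow(a, 2)), a)) = Add(4, Add(Mul(2, Pow(a, 2)), a)) = Add(4, Add(a, Mul(2, Pow(a, 2)))) = Add(4, a, Mul(2, Pow(a, 2))))
b = Rational(-771, 2) (b = Add(Rational(-7, 2), Mul(-1, Add(4, -14, Mul(2, Pow(-14, 2))))) = Add(Rational(-7, 2), Mul(-1, Add(4, -14, Mul(2, 196)))) = Add(Rational(-7, 2), Mul(-1, Add(4, -14, 392))) = Add(Rational(-7, 2), Mul(-1, 382)) = Add(Rational(-7, 2), -382) = Rational(-771, 2) ≈ -385.50)
Function('P')(U) = Mul(-1, Pow(Add(449, U), -1)) (Function('P')(U) = Mul(-1, Pow(Add(U, 449), -1)) = Mul(-1, Pow(Add(449, U), -1)))
Function('Z')(z, u) = 0
Add(Function('P')(-690), Mul(-1, Function('Z')(-513, b))) = Add(Mul(-1, Pow(Add(449, -690), -1)), Mul(-1, 0)) = Add(Mul(-1, Pow(-241, -1)), 0) = Add(Mul(-1, Rational(-1, 241)), 0) = Add(Rational(1, 241), 0) = Rational(1, 241)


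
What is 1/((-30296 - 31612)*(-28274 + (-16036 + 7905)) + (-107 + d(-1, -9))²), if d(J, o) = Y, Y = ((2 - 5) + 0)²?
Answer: 1/2253770344 ≈ 4.4370e-10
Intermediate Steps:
Y = 9 (Y = (-3 + 0)² = (-3)² = 9)
d(J, o) = 9
1/((-30296 - 31612)*(-28274 + (-16036 + 7905)) + (-107 + d(-1, -9))²) = 1/((-30296 - 31612)*(-28274 + (-16036 + 7905)) + (-107 + 9)²) = 1/(-61908*(-28274 - 8131) + (-98)²) = 1/(-61908*(-36405) + 9604) = 1/(2253760740 + 9604) = 1/2253770344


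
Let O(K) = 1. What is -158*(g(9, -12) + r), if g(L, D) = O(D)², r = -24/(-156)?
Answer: -2370/13 ≈ -182.31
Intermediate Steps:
r = 2/13 (r = -24*(-1/156) = 2/13 ≈ 0.15385)
g(L, D) = 1 (g(L, D) = 1² = 1)
-158*(g(9, -12) + r) = -158*(1 + 2/13) = -158*15/13 = -2370/13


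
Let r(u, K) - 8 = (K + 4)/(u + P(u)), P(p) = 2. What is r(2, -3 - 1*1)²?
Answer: 64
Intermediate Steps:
r(u, K) = 8 + (4 + K)/(2 + u) (r(u, K) = 8 + (K + 4)/(u + 2) = 8 + (4 + K)/(2 + u))
r(2, -3 - 1*1)² = ((20 + (-3 - 1*1) + 8*2)/(2 + 2))² = ((20 + (-3 - 1) + 16)/4)² = ((20 - 4 + 16)/4)² = ((¼)*32)² = 8² = 64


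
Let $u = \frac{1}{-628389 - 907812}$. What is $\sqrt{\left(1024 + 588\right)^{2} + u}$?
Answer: $\frac{7 \sqrt{13905530834845823}}{512067} \approx 1612.0$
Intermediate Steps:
$u = - \frac{1}{1536201}$ ($u = \frac{1}{-1536201} = - \frac{1}{1536201} \approx -6.5096 \cdot 10^{-7}$)
$\sqrt{\left(1024 + 588\right)^{2} + u} = \sqrt{\left(1024 + 588\right)^{2} - \frac{1}{1536201}} = \sqrt{1612^{2} - \frac{1}{1536201}} = \sqrt{2598544 - \frac{1}{1536201}} = \sqrt{\frac{3991885891343}{1536201}} = \frac{7 \sqrt{13905530834845823}}{512067}$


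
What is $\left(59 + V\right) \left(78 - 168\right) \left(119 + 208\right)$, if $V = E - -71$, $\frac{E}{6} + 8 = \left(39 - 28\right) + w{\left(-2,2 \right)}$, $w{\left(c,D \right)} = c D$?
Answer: $-3649320$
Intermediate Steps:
$w{\left(c,D \right)} = D c$
$E = -6$ ($E = -48 + 6 \left(\left(39 - 28\right) + 2 \left(-2\right)\right) = -48 + 6 \left(11 - 4\right) = -48 + 6 \cdot 7 = -48 + 42 = -6$)
$V = 65$ ($V = -6 - -71 = -6 + 71 = 65$)
$\left(59 + V\right) \left(78 - 168\right) \left(119 + 208\right) = \left(59 + 65\right) \left(78 - 168\right) \left(119 + 208\right) = 124 \left(-90\right) 327 = \left(-11160\right) 327 = -3649320$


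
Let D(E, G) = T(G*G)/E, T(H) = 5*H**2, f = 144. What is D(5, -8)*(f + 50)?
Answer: 794624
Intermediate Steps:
D(E, G) = 5*G**4/E (D(E, G) = (5*(G*G)**2)/E = (5*(G**2)**2)/E = (5*G**4)/E = 5*G**4/E)
D(5, -8)*(f + 50) = (5*(-8)**4/5)*(144 + 50) = (5*(1/5)*4096)*194 = 4096*194 = 794624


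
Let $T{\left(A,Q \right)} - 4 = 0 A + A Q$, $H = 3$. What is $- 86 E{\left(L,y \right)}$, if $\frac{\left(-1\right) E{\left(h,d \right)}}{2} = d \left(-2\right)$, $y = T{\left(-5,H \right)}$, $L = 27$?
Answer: $3784$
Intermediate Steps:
$T{\left(A,Q \right)} = 4 + A Q$ ($T{\left(A,Q \right)} = 4 + \left(0 A + A Q\right) = 4 + \left(0 + A Q\right) = 4 + A Q$)
$y = -11$ ($y = 4 - 15 = -11$)
$E{\left(h,d \right)} = 4 d$ ($E{\left(h,d \right)} = - 2 d \left(-2\right) = - 2 \left(- 2 d\right) = 4 d$)
$- 86 E{\left(L,y \right)} = - 86 \cdot 4 \left(-11\right) = \left(-86\right) \left(-44\right) = 3784$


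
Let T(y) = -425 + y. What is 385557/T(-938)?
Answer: -385557/1363 ≈ -282.87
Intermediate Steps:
385557/T(-938) = 385557/(-425 - 938) = 385557/(-1363) = 385557*(-1/1363) = -385557/1363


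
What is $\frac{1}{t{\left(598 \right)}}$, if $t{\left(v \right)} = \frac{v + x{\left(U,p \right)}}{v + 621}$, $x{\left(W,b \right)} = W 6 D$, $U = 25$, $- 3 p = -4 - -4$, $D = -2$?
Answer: $\frac{1219}{298} \approx 4.0906$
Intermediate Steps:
$p = 0$ ($p = - \frac{-4 - -4}{3} = - \frac{-4 + 4}{3} = \left(- \frac{1}{3}\right) 0 = 0$)
$x{\left(W,b \right)} = - 12 W$ ($x{\left(W,b \right)} = W 6 \left(-2\right) = 6 W \left(-2\right) = - 12 W$)
$t{\left(v \right)} = \frac{-300 + v}{621 + v}$ ($t{\left(v \right)} = \frac{v - 300}{v + 621} = \frac{v - 300}{621 + v} = \frac{-300 + v}{621 + v}$)
$\frac{1}{t{\left(598 \right)}} = \frac{1}{\frac{1}{621 + 598} \left(-300 + 598\right)} = \frac{1}{\frac{1}{1219} \cdot 298} = \frac{1}{\frac{298}{1219}} = \frac{1219}{298}$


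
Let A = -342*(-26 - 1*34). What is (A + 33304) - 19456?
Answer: 34368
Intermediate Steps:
A = 20520 (A = -342*(-26 - 34) = -342*(-60) = 20520)
(A + 33304) - 19456 = (20520 + 33304) - 19456 = 53824 - 19456 = 34368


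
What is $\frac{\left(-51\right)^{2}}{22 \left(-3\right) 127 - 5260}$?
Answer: $- \frac{2601}{13642} \approx -0.19066$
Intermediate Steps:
$\frac{\left(-51\right)^{2}}{22 \left(-3\right) 127 - 5260} = \frac{2601}{\left(-66\right) 127 - 5260} = \frac{2601}{-8382 - 5260} = \frac{2601}{-13642} = 2601 \left(- \frac{1}{13642}\right) = - \frac{2601}{13642}$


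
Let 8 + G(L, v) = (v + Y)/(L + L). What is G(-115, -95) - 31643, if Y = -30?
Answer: -1455921/46 ≈ -31650.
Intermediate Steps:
G(L, v) = -8 + (-30 + v)/(2*L) (G(L, v) = -8 + (v - 30)/(L + L) = -8 + (-30 + v)/((2*L)) = -8 + (-30 + v)*(1/(2*L)) = -8 + (-30 + v)/(2*L))
G(-115, -95) - 31643 = (½)*(-30 - 95 - 16*(-115))/(-115) - 31643 = (½)*(-1/115)*(-30 - 95 + 1840) - 31643 = (½)*(-1/115)*1715 - 31643 = -343/46 - 31643 = -1455921/46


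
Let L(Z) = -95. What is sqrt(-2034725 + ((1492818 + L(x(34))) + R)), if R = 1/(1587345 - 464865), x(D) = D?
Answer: I*sqrt(4742372026655405)/93540 ≈ 736.21*I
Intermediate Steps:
R = 1/1122480 ≈ 8.9088e-7
sqrt(-2034725 + ((1492818 + L(x(34))) + R)) = sqrt(-2034725 + ((1492818 - 95) + 1/1122480)) = sqrt(-2034725 + (1492723 + 1/1122480)) = sqrt(-2034725 + 1675551713041/1122480) = sqrt(-608386404959/1122480) = I*sqrt(4742372026655405)/93540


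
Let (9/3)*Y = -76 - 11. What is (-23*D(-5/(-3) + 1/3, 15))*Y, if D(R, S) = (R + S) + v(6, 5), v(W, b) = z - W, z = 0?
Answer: 7337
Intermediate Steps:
Y = -29 (Y = (-76 - 11)/3 = (⅓)*(-87) = -29)
v(W, b) = -W (v(W, b) = 0 - W = -W)
D(R, S) = -6 + R + S (D(R, S) = (R + S) - 1*6 = (R + S) - 6 = -6 + R + S)
(-23*D(-5/(-3) + 1/3, 15))*Y = -23*(-6 + (-5/(-3) + 1/3) + 15)*(-29) = -23*(-6 + (-5*(-⅓) + 1*(⅓)) + 15)*(-29) = -23*(-6 + (5/3 + ⅓) + 15)*(-29) = -23*(-6 + 2 + 15)*(-29) = -23*11*(-29) = -253*(-29) = 7337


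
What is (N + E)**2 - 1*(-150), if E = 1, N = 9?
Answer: 250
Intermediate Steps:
(N + E)**2 - 1*(-150) = (9 + 1)**2 - 1*(-150) = 10**2 + 150 = 100 + 150 = 250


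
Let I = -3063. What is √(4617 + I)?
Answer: √1554 ≈ 39.421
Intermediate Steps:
√(4617 + I) = √(4617 - 3063) = √1554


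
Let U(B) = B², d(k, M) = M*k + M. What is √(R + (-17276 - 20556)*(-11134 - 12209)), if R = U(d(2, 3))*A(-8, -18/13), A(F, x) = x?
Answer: 11*√1233437790/13 ≈ 29717.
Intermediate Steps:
d(k, M) = M + M*k
R = -1458/13 (R = (3*(1 + 2))²*(-18/13) = (3*3)²*(-18*1/13) = 9²*(-18/13) = 81*(-18/13) = -1458/13 ≈ -112.15)
√(R + (-17276 - 20556)*(-11134 - 12209)) = √(-1458/13 + (-17276 - 20556)*(-11134 - 12209)) = √(-1458/13 - 37832*(-23343)) = √(-1458/13 + 883112376) = √(11480459430/13) = 11*√1233437790/13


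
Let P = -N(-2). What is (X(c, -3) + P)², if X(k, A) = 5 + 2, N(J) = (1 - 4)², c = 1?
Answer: 4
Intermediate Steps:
N(J) = 9 (N(J) = (-3)² = 9)
X(k, A) = 7
P = -9 (P = -1*9 = -9)
(X(c, -3) + P)² = (7 - 9)² = (-2)² = 4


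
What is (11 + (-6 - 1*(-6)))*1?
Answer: 11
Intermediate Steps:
(11 + (-6 - 1*(-6)))*1 = (11 + (-6 + 6))*1 = (11 + 0)*1 = 11*1 = 11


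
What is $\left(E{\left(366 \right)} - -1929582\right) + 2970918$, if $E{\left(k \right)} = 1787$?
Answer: $4902287$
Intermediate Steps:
$\left(E{\left(366 \right)} - -1929582\right) + 2970918 = \left(1787 - -1929582\right) + 2970918 = \left(1787 + 1929582\right) + 2970918 = 1931369 + 2970918 = 4902287$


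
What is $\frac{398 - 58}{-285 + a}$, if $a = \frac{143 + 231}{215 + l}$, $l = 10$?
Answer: $- \frac{76500}{63751} \approx -1.2$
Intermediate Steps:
$a = \frac{374}{225}$ ($a = \frac{143 + 231}{215 + 10} = \frac{374}{225} \approx 1.6622$)
$\frac{398 - 58}{-285 + a} = \frac{398 - 58}{-285 + \frac{374}{225}} = \frac{340}{- \frac{63751}{225}} = 340 \left(- \frac{225}{63751}\right) = - \frac{76500}{63751}$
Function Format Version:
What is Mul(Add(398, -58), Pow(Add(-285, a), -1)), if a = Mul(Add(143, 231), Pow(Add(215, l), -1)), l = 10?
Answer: Rational(-76500, 63751) ≈ -1.2000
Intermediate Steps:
a = Rational(374, 225) (a = Mul(Add(143, 231), Pow(Add(215, 10), -1)) = Mul(374, Pow(225, -1)) = Mul(374, Rational(1, 225)) = Rational(374, 225) ≈ 1.6622)
Mul(Add(398, -58), Pow(Add(-285, a), -1)) = Mul(Add(398, -58), Pow(Add(-285, Rational(374, 225)), -1)) = Mul(340, Pow(Rational(-63751, 225), -1)) = Mul(340, Rational(-225, 63751)) = Rational(-76500, 63751)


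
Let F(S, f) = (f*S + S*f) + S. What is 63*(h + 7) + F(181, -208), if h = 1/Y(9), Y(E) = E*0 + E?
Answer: -74667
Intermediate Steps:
Y(E) = E (Y(E) = 0 + E = E)
h = ⅑ (h = 1/9 = ⅑ ≈ 0.11111)
F(S, f) = S + 2*S*f (F(S, f) = (S*f + S*f) + S = 2*S*f + S = S + 2*S*f)
63*(h + 7) + F(181, -208) = 63*(⅑ + 7) + 181*(1 + 2*(-208)) = 63*(64/9) + 181*(1 - 416) = 448 + 181*(-415) = 448 - 75115 = -74667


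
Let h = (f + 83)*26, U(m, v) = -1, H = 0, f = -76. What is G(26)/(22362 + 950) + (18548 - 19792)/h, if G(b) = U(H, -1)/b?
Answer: -29000135/4242784 ≈ -6.8352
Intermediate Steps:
h = 182 (h = (-76 + 83)*26 = 7*26 = 182)
G(b) = -1/b
G(26)/(22362 + 950) + (18548 - 19792)/h = (-1/26)/(22362 + 950) + (18548 - 19792)/182 = -1*1/26/23312 - 1244*1/182 = -1/26*1/23312 - 622/91 = -1/606112 - 622/91 = -29000135/4242784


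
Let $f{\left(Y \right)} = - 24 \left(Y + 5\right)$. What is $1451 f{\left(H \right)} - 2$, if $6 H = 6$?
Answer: $-208946$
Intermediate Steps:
$H = 1$ ($H = \frac{1}{6} \cdot 6 = 1$)
$f{\left(Y \right)} = -120 - 24 Y$ ($f{\left(Y \right)} = - 24 \left(5 + Y\right) = -120 - 24 Y$)
$1451 f{\left(H \right)} - 2 = 1451 \left(-120 - 24\right) - 2 = 1451 \left(-144\right) - 2 = -208944 - 2 = -208946$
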